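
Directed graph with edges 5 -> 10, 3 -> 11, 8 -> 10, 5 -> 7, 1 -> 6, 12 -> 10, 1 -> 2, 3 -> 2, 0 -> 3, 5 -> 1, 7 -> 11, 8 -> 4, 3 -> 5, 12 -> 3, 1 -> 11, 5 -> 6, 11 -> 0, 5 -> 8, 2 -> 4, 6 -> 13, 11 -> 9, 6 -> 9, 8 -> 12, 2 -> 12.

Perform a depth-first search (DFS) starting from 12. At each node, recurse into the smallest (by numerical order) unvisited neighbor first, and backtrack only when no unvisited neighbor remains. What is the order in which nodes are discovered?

12, 3, 2, 4, 5, 1, 6, 9, 13, 11, 0, 7, 8, 10

Visit 12
12 → 3
3 → 2
2 → 4
3 → 5
5 → 1
1 → 6
6 → 9
6 → 13
1 → 11
11 → 0
5 → 7
5 → 8
8 → 10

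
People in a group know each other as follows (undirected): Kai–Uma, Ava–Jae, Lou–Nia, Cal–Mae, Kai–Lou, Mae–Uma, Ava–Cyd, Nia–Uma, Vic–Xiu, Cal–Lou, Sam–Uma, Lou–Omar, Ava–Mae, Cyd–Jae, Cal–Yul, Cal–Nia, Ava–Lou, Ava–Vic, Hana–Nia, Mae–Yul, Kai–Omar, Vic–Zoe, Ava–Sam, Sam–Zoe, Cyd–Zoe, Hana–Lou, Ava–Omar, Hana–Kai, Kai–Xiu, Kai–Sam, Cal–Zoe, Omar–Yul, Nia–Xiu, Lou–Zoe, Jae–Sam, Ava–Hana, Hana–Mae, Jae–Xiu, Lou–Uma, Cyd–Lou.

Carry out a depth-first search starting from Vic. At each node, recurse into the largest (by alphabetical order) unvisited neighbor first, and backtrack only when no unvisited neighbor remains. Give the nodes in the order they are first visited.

Vic Zoe Sam Uma Nia Xiu Kai Omar Yul Mae Hana Lou Cyd Jae Ava Cal

Visit Vic
Vic → Zoe
Zoe → Sam
Sam → Uma
Uma → Nia
Nia → Xiu
Xiu → Kai
Kai → Omar
Omar → Yul
Yul → Mae
Mae → Hana
Hana → Lou
Lou → Cyd
Cyd → Jae
Jae → Ava
Lou → Cal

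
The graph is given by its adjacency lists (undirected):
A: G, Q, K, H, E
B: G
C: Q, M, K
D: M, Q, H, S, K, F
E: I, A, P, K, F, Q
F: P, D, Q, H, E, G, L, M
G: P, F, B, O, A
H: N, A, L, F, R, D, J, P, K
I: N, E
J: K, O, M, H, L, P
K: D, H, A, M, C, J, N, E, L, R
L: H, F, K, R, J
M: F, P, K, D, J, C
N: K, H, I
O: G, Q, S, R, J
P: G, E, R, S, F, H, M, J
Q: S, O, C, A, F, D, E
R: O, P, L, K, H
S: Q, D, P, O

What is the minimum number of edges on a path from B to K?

3

Level 0: B
Level 1: G
Level 2: A, F, O, P
Level 3: D, E, H, J, K, L, M, Q, R, S
Level 4: C, I, N
K first appears at level 3.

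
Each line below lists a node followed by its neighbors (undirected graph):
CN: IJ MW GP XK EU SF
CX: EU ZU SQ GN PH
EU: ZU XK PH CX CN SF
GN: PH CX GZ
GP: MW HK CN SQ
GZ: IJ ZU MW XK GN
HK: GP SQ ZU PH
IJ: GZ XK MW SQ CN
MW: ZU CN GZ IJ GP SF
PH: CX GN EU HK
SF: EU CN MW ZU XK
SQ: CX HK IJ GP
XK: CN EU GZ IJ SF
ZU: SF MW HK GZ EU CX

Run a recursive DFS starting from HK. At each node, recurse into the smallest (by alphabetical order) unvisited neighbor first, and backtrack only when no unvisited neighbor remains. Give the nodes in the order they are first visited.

HK GP CN EU CX GN GZ IJ MW SF XK ZU SQ PH

Visit HK
HK → GP
GP → CN
CN → EU
EU → CX
CX → GN
GN → GZ
GZ → IJ
IJ → MW
MW → SF
SF → XK
SF → ZU
IJ → SQ
GN → PH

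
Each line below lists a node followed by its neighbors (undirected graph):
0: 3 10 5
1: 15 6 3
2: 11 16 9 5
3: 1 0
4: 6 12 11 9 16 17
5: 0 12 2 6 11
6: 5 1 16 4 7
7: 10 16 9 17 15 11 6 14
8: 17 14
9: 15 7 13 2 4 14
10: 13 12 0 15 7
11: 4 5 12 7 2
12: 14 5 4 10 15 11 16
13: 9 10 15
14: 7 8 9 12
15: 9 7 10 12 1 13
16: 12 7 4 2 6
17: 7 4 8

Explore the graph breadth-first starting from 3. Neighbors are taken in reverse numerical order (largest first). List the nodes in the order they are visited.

3, 1, 0, 15, 6, 10, 5, 13, 12, 9, 7, 16, 4, 11, 2, 14, 17, 8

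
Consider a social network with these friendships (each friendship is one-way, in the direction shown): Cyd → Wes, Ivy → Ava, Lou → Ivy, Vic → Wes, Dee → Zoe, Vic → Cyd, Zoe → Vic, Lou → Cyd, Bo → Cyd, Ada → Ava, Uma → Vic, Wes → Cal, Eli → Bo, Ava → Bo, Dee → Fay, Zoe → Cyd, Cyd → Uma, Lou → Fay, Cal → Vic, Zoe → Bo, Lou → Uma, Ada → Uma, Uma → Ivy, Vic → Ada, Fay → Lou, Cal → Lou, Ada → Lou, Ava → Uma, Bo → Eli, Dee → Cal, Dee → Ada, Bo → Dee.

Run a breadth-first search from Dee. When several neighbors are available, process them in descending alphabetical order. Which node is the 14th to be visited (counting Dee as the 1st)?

Ivy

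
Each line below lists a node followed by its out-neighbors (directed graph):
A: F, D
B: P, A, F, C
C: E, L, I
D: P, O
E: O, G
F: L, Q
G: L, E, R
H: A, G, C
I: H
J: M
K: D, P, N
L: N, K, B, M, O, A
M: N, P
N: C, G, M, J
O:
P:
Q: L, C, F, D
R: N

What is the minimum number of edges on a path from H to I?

2

Level 0: H
Level 1: A, C, G
Level 2: D, E, F, I, L, R
Level 3: B, K, M, N, O, P, Q
Level 4: J
I first appears at level 2.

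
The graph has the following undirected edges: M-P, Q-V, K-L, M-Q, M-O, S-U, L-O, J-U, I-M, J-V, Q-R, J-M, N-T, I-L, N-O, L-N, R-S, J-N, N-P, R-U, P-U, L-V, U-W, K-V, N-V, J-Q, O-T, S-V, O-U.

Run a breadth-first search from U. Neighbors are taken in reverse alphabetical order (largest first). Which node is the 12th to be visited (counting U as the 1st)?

T

Visit U; enqueue W, S, R, P, O, J → queue [W, S, R, P, O, J]
Visit W → queue [S, R, P, O, J]
Visit S; enqueue V → queue [R, P, O, J, V]
Visit R; enqueue Q → queue [P, O, J, V, Q]
Visit P; enqueue N, M → queue [O, J, V, Q, N, M]
Visit O; enqueue T, L → queue [J, V, Q, N, M, T, L]
Visit J → queue [V, Q, N, M, T, L]
Visit V; enqueue K → queue [Q, N, M, T, L, K]
Visit Q → queue [N, M, T, L, K]
Visit N → queue [M, T, L, K]
Visit M; enqueue I → queue [T, L, K, I]
Visit T → queue [L, K, I]
Visit L → queue [K, I]
Visit K → queue [I]
Visit I → queue []

Visit order: U, W, S, R, P, O, J, V, Q, N, M, T, L, K, I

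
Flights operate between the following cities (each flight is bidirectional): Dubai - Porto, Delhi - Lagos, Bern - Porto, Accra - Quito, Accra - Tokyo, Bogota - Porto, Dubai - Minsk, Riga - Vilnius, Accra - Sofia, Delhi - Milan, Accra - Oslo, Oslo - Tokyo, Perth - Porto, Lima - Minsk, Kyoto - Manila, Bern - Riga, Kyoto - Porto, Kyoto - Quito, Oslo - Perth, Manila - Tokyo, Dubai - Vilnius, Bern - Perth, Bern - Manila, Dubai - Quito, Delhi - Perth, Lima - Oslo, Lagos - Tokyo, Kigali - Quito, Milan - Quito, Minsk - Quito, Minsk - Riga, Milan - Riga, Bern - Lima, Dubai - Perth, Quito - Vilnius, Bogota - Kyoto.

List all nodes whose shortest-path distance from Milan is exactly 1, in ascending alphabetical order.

Delhi, Quito, Riga

Level 0: Milan
Level 1: Delhi, Quito, Riga
Level 2: Accra, Bern, Dubai, Kigali, Kyoto, Lagos, Minsk, Perth, Vilnius
Level 3: Bogota, Lima, Manila, Oslo, Porto, Sofia, Tokyo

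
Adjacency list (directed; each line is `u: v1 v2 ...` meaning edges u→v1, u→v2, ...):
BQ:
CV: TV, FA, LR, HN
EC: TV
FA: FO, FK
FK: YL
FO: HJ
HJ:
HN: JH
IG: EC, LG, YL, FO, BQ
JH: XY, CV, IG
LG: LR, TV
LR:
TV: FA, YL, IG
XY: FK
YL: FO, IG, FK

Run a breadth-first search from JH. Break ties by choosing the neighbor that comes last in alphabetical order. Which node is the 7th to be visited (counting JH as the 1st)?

Visit JH; enqueue XY, IG, CV → queue [XY, IG, CV]
Visit XY; enqueue FK → queue [IG, CV, FK]
Visit IG; enqueue YL, LG, FO, EC, BQ → queue [CV, FK, YL, LG, FO, EC, BQ]
Visit CV; enqueue TV, LR, HN, FA → queue [FK, YL, LG, FO, EC, BQ, TV, LR, HN, FA]
Visit FK → queue [YL, LG, FO, EC, BQ, TV, LR, HN, FA]
Visit YL → queue [LG, FO, EC, BQ, TV, LR, HN, FA]
Visit LG → queue [FO, EC, BQ, TV, LR, HN, FA]
Visit FO; enqueue HJ → queue [EC, BQ, TV, LR, HN, FA, HJ]
Visit EC → queue [BQ, TV, LR, HN, FA, HJ]
Visit BQ → queue [TV, LR, HN, FA, HJ]
Visit TV → queue [LR, HN, FA, HJ]
Visit LR → queue [HN, FA, HJ]
Visit HN → queue [FA, HJ]
Visit FA → queue [HJ]
Visit HJ → queue []

Visit order: JH, XY, IG, CV, FK, YL, LG, FO, EC, BQ, TV, LR, HN, FA, HJ

LG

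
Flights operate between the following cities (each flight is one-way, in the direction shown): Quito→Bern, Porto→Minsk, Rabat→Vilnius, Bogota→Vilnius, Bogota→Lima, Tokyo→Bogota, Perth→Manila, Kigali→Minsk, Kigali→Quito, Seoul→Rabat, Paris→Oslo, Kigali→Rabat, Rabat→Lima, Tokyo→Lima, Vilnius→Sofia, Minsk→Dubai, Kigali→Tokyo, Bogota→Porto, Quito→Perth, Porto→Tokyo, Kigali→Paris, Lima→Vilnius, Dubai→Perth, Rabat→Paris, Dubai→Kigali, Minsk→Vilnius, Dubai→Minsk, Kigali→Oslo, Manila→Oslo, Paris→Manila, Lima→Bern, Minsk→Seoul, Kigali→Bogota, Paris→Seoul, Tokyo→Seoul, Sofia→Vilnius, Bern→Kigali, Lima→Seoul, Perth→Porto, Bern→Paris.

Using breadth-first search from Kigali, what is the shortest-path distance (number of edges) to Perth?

Level 0: Kigali
Level 1: Bogota, Minsk, Oslo, Paris, Quito, Rabat, Tokyo
Level 2: Bern, Dubai, Lima, Manila, Perth, Porto, Seoul, Vilnius
Level 3: Sofia
Perth first appears at level 2.

2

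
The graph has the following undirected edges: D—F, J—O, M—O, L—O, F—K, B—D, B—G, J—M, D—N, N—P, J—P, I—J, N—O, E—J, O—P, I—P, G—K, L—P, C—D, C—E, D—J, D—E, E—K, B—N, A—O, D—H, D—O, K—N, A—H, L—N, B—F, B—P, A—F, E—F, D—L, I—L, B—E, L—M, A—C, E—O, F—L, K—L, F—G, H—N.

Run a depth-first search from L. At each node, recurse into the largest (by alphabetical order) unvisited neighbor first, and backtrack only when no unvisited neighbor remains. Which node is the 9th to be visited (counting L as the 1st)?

Visit L
L → P
P → O
O → N
N → K
K → G
G → F
F → E
E → J
J → M
J → I
J → D
D → H
H → A
A → C
D → B

Visit order: L, P, O, N, K, G, F, E, J, M, I, D, H, A, C, B

J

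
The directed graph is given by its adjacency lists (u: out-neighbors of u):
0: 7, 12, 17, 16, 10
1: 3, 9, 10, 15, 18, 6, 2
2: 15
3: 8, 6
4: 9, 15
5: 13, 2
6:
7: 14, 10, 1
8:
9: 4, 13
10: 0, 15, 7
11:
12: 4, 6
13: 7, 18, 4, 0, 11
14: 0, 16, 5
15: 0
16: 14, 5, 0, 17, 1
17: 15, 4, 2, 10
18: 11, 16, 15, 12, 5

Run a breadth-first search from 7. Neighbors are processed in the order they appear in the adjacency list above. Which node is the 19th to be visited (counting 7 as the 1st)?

Visit 7; enqueue 14, 10, 1 → queue [14, 10, 1]
Visit 14; enqueue 0, 16, 5 → queue [10, 1, 0, 16, 5]
Visit 10; enqueue 15 → queue [1, 0, 16, 5, 15]
Visit 1; enqueue 3, 9, 18, 6, 2 → queue [0, 16, 5, 15, 3, 9, 18, 6, 2]
Visit 0; enqueue 12, 17 → queue [16, 5, 15, 3, 9, 18, 6, 2, 12, 17]
Visit 16 → queue [5, 15, 3, 9, 18, 6, 2, 12, 17]
Visit 5; enqueue 13 → queue [15, 3, 9, 18, 6, 2, 12, 17, 13]
Visit 15 → queue [3, 9, 18, 6, 2, 12, 17, 13]
Visit 3; enqueue 8 → queue [9, 18, 6, 2, 12, 17, 13, 8]
Visit 9; enqueue 4 → queue [18, 6, 2, 12, 17, 13, 8, 4]
Visit 18; enqueue 11 → queue [6, 2, 12, 17, 13, 8, 4, 11]
Visit 6 → queue [2, 12, 17, 13, 8, 4, 11]
Visit 2 → queue [12, 17, 13, 8, 4, 11]
Visit 12 → queue [17, 13, 8, 4, 11]
Visit 17 → queue [13, 8, 4, 11]
Visit 13 → queue [8, 4, 11]
Visit 8 → queue [4, 11]
Visit 4 → queue [11]
Visit 11 → queue []

Visit order: 7, 14, 10, 1, 0, 16, 5, 15, 3, 9, 18, 6, 2, 12, 17, 13, 8, 4, 11

11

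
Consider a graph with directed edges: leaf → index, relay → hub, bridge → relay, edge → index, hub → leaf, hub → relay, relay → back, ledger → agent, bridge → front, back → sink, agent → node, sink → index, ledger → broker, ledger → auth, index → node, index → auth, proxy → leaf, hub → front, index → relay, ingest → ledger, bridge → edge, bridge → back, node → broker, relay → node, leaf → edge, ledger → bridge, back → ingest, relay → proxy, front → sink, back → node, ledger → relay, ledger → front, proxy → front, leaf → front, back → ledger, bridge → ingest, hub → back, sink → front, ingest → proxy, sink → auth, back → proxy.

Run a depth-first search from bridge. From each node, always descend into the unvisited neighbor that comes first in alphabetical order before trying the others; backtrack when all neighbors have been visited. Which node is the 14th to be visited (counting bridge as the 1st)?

Visit bridge
bridge → back
back → ingest
ingest → ledger
ledger → agent
agent → node
node → broker
ledger → auth
ledger → front
front → sink
sink → index
index → relay
relay → hub
hub → leaf
leaf → edge
relay → proxy

Visit order: bridge, back, ingest, ledger, agent, node, broker, auth, front, sink, index, relay, hub, leaf, edge, proxy

leaf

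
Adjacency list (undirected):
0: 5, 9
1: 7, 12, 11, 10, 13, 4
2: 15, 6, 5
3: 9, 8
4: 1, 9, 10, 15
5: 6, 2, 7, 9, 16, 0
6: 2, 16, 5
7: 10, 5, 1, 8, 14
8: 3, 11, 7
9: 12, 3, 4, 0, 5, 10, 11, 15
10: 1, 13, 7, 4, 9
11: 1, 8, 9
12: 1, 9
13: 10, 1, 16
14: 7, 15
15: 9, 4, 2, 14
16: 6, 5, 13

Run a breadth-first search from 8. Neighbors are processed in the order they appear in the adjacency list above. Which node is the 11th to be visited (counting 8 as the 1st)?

4

Visit 8; enqueue 3, 11, 7 → queue [3, 11, 7]
Visit 3; enqueue 9 → queue [11, 7, 9]
Visit 11; enqueue 1 → queue [7, 9, 1]
Visit 7; enqueue 10, 5, 14 → queue [9, 1, 10, 5, 14]
Visit 9; enqueue 12, 4, 0, 15 → queue [1, 10, 5, 14, 12, 4, 0, 15]
Visit 1; enqueue 13 → queue [10, 5, 14, 12, 4, 0, 15, 13]
Visit 10 → queue [5, 14, 12, 4, 0, 15, 13]
Visit 5; enqueue 6, 2, 16 → queue [14, 12, 4, 0, 15, 13, 6, 2, 16]
Visit 14 → queue [12, 4, 0, 15, 13, 6, 2, 16]
Visit 12 → queue [4, 0, 15, 13, 6, 2, 16]
Visit 4 → queue [0, 15, 13, 6, 2, 16]
Visit 0 → queue [15, 13, 6, 2, 16]
Visit 15 → queue [13, 6, 2, 16]
Visit 13 → queue [6, 2, 16]
Visit 6 → queue [2, 16]
Visit 2 → queue [16]
Visit 16 → queue []

Visit order: 8, 3, 11, 7, 9, 1, 10, 5, 14, 12, 4, 0, 15, 13, 6, 2, 16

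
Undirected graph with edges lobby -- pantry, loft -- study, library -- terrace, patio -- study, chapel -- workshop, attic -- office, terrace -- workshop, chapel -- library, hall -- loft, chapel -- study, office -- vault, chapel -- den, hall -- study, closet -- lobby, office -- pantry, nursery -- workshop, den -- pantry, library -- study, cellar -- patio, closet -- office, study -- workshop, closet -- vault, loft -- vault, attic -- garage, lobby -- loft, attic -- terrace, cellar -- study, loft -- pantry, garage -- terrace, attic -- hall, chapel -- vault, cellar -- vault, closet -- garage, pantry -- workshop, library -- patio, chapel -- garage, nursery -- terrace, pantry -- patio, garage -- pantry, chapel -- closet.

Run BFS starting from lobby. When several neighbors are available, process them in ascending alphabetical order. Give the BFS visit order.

lobby, closet, loft, pantry, chapel, garage, office, vault, hall, study, den, patio, workshop, library, attic, terrace, cellar, nursery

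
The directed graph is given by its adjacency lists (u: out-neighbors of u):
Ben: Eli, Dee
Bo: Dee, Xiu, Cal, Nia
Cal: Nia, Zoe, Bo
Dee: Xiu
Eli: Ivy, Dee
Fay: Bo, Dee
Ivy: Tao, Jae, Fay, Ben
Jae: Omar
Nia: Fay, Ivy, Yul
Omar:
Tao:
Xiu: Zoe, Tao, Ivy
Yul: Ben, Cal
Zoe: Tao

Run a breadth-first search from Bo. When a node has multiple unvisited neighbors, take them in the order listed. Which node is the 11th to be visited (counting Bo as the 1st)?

Visit Bo; enqueue Dee, Xiu, Cal, Nia → queue [Dee, Xiu, Cal, Nia]
Visit Dee → queue [Xiu, Cal, Nia]
Visit Xiu; enqueue Zoe, Tao, Ivy → queue [Cal, Nia, Zoe, Tao, Ivy]
Visit Cal → queue [Nia, Zoe, Tao, Ivy]
Visit Nia; enqueue Fay, Yul → queue [Zoe, Tao, Ivy, Fay, Yul]
Visit Zoe → queue [Tao, Ivy, Fay, Yul]
Visit Tao → queue [Ivy, Fay, Yul]
Visit Ivy; enqueue Jae, Ben → queue [Fay, Yul, Jae, Ben]
Visit Fay → queue [Yul, Jae, Ben]
Visit Yul → queue [Jae, Ben]
Visit Jae; enqueue Omar → queue [Ben, Omar]
Visit Ben; enqueue Eli → queue [Omar, Eli]
Visit Omar → queue [Eli]
Visit Eli → queue []

Visit order: Bo, Dee, Xiu, Cal, Nia, Zoe, Tao, Ivy, Fay, Yul, Jae, Ben, Omar, Eli

Jae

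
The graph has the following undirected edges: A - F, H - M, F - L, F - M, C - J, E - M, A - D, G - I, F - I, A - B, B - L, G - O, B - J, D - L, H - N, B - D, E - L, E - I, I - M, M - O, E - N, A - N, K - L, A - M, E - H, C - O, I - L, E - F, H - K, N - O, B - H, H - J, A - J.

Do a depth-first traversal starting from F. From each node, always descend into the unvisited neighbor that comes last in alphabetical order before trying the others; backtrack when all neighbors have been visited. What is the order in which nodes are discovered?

Visit F
F → M
M → O
O → N
N → H
H → K
K → L
L → I
I → G
I → E
L → D
D → B
B → J
J → C
J → A

F M O N H K L I G E D B J C A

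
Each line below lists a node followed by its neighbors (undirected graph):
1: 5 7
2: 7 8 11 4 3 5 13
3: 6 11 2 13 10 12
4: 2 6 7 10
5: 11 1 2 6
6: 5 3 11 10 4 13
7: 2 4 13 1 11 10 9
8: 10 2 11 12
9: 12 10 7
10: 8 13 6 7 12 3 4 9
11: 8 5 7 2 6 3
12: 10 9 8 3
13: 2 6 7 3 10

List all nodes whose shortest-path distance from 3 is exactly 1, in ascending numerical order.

2, 6, 10, 11, 12, 13

Level 0: 3
Level 1: 2, 6, 10, 11, 12, 13
Level 2: 4, 5, 7, 8, 9
Level 3: 1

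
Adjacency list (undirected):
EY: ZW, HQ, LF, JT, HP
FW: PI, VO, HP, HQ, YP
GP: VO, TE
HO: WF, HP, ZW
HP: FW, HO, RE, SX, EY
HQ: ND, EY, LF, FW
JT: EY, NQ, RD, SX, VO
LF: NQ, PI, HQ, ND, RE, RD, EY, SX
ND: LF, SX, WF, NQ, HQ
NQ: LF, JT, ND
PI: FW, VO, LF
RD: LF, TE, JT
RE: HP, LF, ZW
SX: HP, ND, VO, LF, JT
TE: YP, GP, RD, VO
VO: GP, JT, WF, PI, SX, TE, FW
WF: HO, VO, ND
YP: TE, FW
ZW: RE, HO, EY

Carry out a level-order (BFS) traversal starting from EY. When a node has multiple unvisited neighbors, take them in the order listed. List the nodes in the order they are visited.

Visit EY; enqueue ZW, HQ, LF, JT, HP → queue [ZW, HQ, LF, JT, HP]
Visit ZW; enqueue RE, HO → queue [HQ, LF, JT, HP, RE, HO]
Visit HQ; enqueue ND, FW → queue [LF, JT, HP, RE, HO, ND, FW]
Visit LF; enqueue NQ, PI, RD, SX → queue [JT, HP, RE, HO, ND, FW, NQ, PI, RD, SX]
Visit JT; enqueue VO → queue [HP, RE, HO, ND, FW, NQ, PI, RD, SX, VO]
Visit HP → queue [RE, HO, ND, FW, NQ, PI, RD, SX, VO]
Visit RE → queue [HO, ND, FW, NQ, PI, RD, SX, VO]
Visit HO; enqueue WF → queue [ND, FW, NQ, PI, RD, SX, VO, WF]
Visit ND → queue [FW, NQ, PI, RD, SX, VO, WF]
Visit FW; enqueue YP → queue [NQ, PI, RD, SX, VO, WF, YP]
Visit NQ → queue [PI, RD, SX, VO, WF, YP]
Visit PI → queue [RD, SX, VO, WF, YP]
Visit RD; enqueue TE → queue [SX, VO, WF, YP, TE]
Visit SX → queue [VO, WF, YP, TE]
Visit VO; enqueue GP → queue [WF, YP, TE, GP]
Visit WF → queue [YP, TE, GP]
Visit YP → queue [TE, GP]
Visit TE → queue [GP]
Visit GP → queue []

EY ZW HQ LF JT HP RE HO ND FW NQ PI RD SX VO WF YP TE GP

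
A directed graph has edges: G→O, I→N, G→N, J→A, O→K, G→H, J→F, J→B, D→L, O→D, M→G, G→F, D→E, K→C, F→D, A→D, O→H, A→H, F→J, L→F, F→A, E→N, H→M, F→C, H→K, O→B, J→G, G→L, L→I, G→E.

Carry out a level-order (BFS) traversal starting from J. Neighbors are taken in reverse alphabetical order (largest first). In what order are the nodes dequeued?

J, G, F, B, A, O, N, L, H, E, D, C, K, I, M

Visit J; enqueue G, F, B, A → queue [G, F, B, A]
Visit G; enqueue O, N, L, H, E → queue [F, B, A, O, N, L, H, E]
Visit F; enqueue D, C → queue [B, A, O, N, L, H, E, D, C]
Visit B → queue [A, O, N, L, H, E, D, C]
Visit A → queue [O, N, L, H, E, D, C]
Visit O; enqueue K → queue [N, L, H, E, D, C, K]
Visit N → queue [L, H, E, D, C, K]
Visit L; enqueue I → queue [H, E, D, C, K, I]
Visit H; enqueue M → queue [E, D, C, K, I, M]
Visit E → queue [D, C, K, I, M]
Visit D → queue [C, K, I, M]
Visit C → queue [K, I, M]
Visit K → queue [I, M]
Visit I → queue [M]
Visit M → queue []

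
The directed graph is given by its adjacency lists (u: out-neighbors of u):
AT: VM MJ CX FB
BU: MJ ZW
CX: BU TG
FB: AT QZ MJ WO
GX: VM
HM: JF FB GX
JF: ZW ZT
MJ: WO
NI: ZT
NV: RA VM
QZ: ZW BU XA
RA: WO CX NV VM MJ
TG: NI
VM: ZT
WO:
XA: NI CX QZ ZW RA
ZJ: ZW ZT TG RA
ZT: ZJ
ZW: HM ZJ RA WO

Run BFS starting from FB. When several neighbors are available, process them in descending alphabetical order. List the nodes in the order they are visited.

FB -> WO -> QZ -> MJ -> AT -> ZW -> XA -> BU -> VM -> CX -> ZJ -> RA -> HM -> NI -> ZT -> TG -> NV -> JF -> GX

Visit FB; enqueue WO, QZ, MJ, AT → queue [WO, QZ, MJ, AT]
Visit WO → queue [QZ, MJ, AT]
Visit QZ; enqueue ZW, XA, BU → queue [MJ, AT, ZW, XA, BU]
Visit MJ → queue [AT, ZW, XA, BU]
Visit AT; enqueue VM, CX → queue [ZW, XA, BU, VM, CX]
Visit ZW; enqueue ZJ, RA, HM → queue [XA, BU, VM, CX, ZJ, RA, HM]
Visit XA; enqueue NI → queue [BU, VM, CX, ZJ, RA, HM, NI]
Visit BU → queue [VM, CX, ZJ, RA, HM, NI]
Visit VM; enqueue ZT → queue [CX, ZJ, RA, HM, NI, ZT]
Visit CX; enqueue TG → queue [ZJ, RA, HM, NI, ZT, TG]
Visit ZJ → queue [RA, HM, NI, ZT, TG]
Visit RA; enqueue NV → queue [HM, NI, ZT, TG, NV]
Visit HM; enqueue JF, GX → queue [NI, ZT, TG, NV, JF, GX]
Visit NI → queue [ZT, TG, NV, JF, GX]
Visit ZT → queue [TG, NV, JF, GX]
Visit TG → queue [NV, JF, GX]
Visit NV → queue [JF, GX]
Visit JF → queue [GX]
Visit GX → queue []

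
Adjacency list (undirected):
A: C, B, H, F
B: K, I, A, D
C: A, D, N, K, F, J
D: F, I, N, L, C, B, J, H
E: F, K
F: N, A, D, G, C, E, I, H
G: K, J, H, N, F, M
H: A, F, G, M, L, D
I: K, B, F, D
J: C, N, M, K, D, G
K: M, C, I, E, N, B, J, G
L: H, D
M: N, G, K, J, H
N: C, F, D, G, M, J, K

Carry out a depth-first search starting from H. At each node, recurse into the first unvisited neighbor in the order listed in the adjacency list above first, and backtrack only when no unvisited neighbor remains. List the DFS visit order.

Visit H
H → A
A → C
C → D
D → F
F → N
N → G
G → K
K → M
M → J
K → I
I → B
K → E
D → L

H -> A -> C -> D -> F -> N -> G -> K -> M -> J -> I -> B -> E -> L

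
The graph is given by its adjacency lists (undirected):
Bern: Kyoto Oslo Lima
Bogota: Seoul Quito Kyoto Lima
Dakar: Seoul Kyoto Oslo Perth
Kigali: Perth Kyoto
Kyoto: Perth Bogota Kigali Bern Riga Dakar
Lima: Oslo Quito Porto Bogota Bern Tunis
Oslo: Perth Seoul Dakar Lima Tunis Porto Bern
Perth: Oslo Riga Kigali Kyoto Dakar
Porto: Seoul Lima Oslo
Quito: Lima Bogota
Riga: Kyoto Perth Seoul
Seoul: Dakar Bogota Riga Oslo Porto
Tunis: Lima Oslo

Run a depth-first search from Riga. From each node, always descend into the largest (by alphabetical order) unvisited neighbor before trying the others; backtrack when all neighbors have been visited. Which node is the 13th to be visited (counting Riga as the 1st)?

Bern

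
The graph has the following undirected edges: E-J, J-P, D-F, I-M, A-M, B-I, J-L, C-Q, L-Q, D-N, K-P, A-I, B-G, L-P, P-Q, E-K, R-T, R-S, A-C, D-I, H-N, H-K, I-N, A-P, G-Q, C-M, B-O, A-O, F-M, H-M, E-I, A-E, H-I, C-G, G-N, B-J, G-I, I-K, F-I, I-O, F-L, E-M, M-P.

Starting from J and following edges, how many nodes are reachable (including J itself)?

17

BFS from J visits: J, B, E, L, P, G, I, O, A, K, M, F, Q, C, N, D, H
Reachable nodes: 17 of 20 total.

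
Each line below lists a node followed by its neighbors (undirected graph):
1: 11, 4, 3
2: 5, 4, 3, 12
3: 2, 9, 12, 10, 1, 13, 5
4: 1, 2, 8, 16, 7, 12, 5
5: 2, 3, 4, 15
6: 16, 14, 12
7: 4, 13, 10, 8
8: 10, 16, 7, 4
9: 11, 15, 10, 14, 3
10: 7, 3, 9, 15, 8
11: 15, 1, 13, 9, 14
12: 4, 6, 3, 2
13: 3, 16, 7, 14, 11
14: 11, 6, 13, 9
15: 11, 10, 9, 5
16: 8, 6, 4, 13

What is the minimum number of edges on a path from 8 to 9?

2

Level 0: 8
Level 1: 4, 7, 10, 16
Level 2: 1, 2, 3, 5, 6, 9, 12, 13, 15
Level 3: 11, 14
9 first appears at level 2.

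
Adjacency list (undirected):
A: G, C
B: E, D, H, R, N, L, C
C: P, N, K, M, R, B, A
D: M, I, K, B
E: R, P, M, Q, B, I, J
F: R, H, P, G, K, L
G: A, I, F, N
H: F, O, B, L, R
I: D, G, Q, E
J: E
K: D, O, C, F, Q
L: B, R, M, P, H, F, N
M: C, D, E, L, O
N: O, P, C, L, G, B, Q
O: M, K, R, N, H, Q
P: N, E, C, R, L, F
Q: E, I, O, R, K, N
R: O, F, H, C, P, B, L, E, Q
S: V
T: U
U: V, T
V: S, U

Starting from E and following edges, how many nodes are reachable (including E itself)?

18

BFS from E visits: E, R, P, M, Q, B, I, J, O, F, H, C, L, N, D, K, G, A
Reachable nodes: 18 of 22 total.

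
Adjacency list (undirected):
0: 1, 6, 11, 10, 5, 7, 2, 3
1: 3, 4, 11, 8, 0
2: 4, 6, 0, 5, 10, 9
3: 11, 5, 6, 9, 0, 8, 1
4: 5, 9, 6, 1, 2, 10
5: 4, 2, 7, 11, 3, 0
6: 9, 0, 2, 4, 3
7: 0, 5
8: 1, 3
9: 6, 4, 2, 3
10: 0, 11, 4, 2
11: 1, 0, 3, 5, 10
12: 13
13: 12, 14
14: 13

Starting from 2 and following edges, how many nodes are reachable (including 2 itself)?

12

BFS from 2 visits: 2, 10, 9, 6, 5, 4, 0, 11, 3, 7, 1, 8
Reachable nodes: 12 of 15 total.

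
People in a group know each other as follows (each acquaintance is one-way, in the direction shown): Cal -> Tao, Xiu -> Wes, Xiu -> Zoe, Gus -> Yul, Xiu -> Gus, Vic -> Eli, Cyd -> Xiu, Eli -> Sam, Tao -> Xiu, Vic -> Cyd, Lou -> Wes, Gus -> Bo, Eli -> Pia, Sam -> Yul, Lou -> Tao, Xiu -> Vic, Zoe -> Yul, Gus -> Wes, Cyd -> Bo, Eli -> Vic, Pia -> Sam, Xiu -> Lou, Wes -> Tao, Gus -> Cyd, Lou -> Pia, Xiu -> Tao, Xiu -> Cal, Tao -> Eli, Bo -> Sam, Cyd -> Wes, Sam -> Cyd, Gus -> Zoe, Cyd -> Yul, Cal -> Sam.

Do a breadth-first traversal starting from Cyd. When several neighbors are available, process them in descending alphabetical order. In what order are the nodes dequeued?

Visit Cyd; enqueue Yul, Xiu, Wes, Bo → queue [Yul, Xiu, Wes, Bo]
Visit Yul → queue [Xiu, Wes, Bo]
Visit Xiu; enqueue Zoe, Vic, Tao, Lou, Gus, Cal → queue [Wes, Bo, Zoe, Vic, Tao, Lou, Gus, Cal]
Visit Wes → queue [Bo, Zoe, Vic, Tao, Lou, Gus, Cal]
Visit Bo; enqueue Sam → queue [Zoe, Vic, Tao, Lou, Gus, Cal, Sam]
Visit Zoe → queue [Vic, Tao, Lou, Gus, Cal, Sam]
Visit Vic; enqueue Eli → queue [Tao, Lou, Gus, Cal, Sam, Eli]
Visit Tao → queue [Lou, Gus, Cal, Sam, Eli]
Visit Lou; enqueue Pia → queue [Gus, Cal, Sam, Eli, Pia]
Visit Gus → queue [Cal, Sam, Eli, Pia]
Visit Cal → queue [Sam, Eli, Pia]
Visit Sam → queue [Eli, Pia]
Visit Eli → queue [Pia]
Visit Pia → queue []

Cyd, Yul, Xiu, Wes, Bo, Zoe, Vic, Tao, Lou, Gus, Cal, Sam, Eli, Pia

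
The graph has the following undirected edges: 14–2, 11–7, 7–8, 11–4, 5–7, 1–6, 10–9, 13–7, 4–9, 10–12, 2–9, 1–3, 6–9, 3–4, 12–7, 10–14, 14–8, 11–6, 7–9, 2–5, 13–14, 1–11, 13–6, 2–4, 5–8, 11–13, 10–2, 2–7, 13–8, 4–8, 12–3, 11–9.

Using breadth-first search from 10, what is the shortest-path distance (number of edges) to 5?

Level 0: 10
Level 1: 2, 9, 12, 14
Level 2: 3, 4, 5, 6, 7, 8, 11, 13
Level 3: 1
5 first appears at level 2.

2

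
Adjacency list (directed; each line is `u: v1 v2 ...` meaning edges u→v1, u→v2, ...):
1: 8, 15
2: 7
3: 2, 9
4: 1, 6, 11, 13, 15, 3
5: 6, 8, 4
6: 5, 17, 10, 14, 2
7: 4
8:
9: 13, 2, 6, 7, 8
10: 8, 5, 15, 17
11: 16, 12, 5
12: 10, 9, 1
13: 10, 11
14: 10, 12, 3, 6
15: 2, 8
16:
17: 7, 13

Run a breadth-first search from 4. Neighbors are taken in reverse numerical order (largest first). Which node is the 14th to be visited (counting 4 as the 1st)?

17

Visit 4; enqueue 15, 13, 11, 6, 3, 1 → queue [15, 13, 11, 6, 3, 1]
Visit 15; enqueue 8, 2 → queue [13, 11, 6, 3, 1, 8, 2]
Visit 13; enqueue 10 → queue [11, 6, 3, 1, 8, 2, 10]
Visit 11; enqueue 16, 12, 5 → queue [6, 3, 1, 8, 2, 10, 16, 12, 5]
Visit 6; enqueue 17, 14 → queue [3, 1, 8, 2, 10, 16, 12, 5, 17, 14]
Visit 3; enqueue 9 → queue [1, 8, 2, 10, 16, 12, 5, 17, 14, 9]
Visit 1 → queue [8, 2, 10, 16, 12, 5, 17, 14, 9]
Visit 8 → queue [2, 10, 16, 12, 5, 17, 14, 9]
Visit 2; enqueue 7 → queue [10, 16, 12, 5, 17, 14, 9, 7]
Visit 10 → queue [16, 12, 5, 17, 14, 9, 7]
Visit 16 → queue [12, 5, 17, 14, 9, 7]
Visit 12 → queue [5, 17, 14, 9, 7]
Visit 5 → queue [17, 14, 9, 7]
Visit 17 → queue [14, 9, 7]
Visit 14 → queue [9, 7]
Visit 9 → queue [7]
Visit 7 → queue []

Visit order: 4, 15, 13, 11, 6, 3, 1, 8, 2, 10, 16, 12, 5, 17, 14, 9, 7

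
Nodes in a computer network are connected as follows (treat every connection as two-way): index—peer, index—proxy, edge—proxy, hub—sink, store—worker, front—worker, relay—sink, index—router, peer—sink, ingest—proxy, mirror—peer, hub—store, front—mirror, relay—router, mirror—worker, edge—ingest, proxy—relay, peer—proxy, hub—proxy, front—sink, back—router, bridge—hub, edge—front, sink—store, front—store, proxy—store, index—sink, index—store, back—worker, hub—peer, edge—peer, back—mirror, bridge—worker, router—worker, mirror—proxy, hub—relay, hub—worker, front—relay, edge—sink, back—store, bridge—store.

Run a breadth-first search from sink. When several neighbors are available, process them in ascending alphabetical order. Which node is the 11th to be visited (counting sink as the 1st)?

mirror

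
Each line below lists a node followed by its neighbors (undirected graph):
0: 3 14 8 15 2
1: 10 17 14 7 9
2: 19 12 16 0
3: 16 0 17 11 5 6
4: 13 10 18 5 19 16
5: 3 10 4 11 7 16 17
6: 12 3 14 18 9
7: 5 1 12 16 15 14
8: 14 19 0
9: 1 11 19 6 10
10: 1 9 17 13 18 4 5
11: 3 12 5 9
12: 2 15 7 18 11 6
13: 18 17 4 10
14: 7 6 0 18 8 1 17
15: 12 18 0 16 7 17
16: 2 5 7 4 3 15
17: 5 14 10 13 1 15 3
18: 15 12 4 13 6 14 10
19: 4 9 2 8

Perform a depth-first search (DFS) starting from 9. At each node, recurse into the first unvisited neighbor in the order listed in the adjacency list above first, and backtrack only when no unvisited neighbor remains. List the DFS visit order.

Visit 9
9 → 1
1 → 10
10 → 17
17 → 5
5 → 3
3 → 16
16 → 2
2 → 19
19 → 4
4 → 13
13 → 18
18 → 15
15 → 12
12 → 7
7 → 14
14 → 6
14 → 0
0 → 8
12 → 11

9, 1, 10, 17, 5, 3, 16, 2, 19, 4, 13, 18, 15, 12, 7, 14, 6, 0, 8, 11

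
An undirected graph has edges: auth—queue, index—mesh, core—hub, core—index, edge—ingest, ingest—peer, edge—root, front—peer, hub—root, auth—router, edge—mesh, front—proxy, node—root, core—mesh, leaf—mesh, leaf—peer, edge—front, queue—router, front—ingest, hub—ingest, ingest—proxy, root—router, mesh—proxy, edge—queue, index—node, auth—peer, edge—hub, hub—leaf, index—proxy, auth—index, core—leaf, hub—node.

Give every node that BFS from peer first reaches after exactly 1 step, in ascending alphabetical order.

auth, front, ingest, leaf

Level 0: peer
Level 1: auth, front, ingest, leaf
Level 2: core, edge, hub, index, mesh, proxy, queue, router
Level 3: node, root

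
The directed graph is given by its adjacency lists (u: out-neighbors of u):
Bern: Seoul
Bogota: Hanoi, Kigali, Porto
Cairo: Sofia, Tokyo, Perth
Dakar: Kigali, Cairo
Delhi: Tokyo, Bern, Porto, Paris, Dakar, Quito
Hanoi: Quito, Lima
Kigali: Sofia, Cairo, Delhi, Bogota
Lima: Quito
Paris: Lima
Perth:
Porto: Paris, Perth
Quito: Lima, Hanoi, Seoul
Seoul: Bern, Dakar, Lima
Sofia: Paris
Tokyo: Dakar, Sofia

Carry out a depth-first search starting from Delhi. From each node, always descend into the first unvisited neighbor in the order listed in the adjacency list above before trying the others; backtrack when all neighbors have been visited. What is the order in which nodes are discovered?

Delhi, Tokyo, Dakar, Kigali, Sofia, Paris, Lima, Quito, Hanoi, Seoul, Bern, Cairo, Perth, Bogota, Porto

Visit Delhi
Delhi → Tokyo
Tokyo → Dakar
Dakar → Kigali
Kigali → Sofia
Sofia → Paris
Paris → Lima
Lima → Quito
Quito → Hanoi
Quito → Seoul
Seoul → Bern
Kigali → Cairo
Cairo → Perth
Kigali → Bogota
Bogota → Porto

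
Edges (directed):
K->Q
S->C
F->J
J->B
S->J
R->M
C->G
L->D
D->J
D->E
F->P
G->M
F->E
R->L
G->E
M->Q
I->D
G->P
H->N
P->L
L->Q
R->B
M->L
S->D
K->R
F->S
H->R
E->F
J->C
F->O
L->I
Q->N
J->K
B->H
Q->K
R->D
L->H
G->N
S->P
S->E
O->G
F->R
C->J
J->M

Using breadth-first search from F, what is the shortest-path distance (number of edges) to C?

2

Level 0: F
Level 1: E, J, O, P, R, S
Level 2: B, C, D, G, K, L, M
Level 3: H, I, N, Q
C first appears at level 2.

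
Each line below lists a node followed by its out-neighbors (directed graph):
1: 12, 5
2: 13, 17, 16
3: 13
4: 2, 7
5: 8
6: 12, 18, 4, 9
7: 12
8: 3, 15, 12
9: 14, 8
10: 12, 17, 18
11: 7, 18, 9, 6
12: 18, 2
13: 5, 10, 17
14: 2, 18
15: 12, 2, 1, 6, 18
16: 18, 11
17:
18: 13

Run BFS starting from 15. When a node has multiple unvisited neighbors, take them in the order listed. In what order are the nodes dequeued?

Visit 15; enqueue 12, 2, 1, 6, 18 → queue [12, 2, 1, 6, 18]
Visit 12 → queue [2, 1, 6, 18]
Visit 2; enqueue 13, 17, 16 → queue [1, 6, 18, 13, 17, 16]
Visit 1; enqueue 5 → queue [6, 18, 13, 17, 16, 5]
Visit 6; enqueue 4, 9 → queue [18, 13, 17, 16, 5, 4, 9]
Visit 18 → queue [13, 17, 16, 5, 4, 9]
Visit 13; enqueue 10 → queue [17, 16, 5, 4, 9, 10]
Visit 17 → queue [16, 5, 4, 9, 10]
Visit 16; enqueue 11 → queue [5, 4, 9, 10, 11]
Visit 5; enqueue 8 → queue [4, 9, 10, 11, 8]
Visit 4; enqueue 7 → queue [9, 10, 11, 8, 7]
Visit 9; enqueue 14 → queue [10, 11, 8, 7, 14]
Visit 10 → queue [11, 8, 7, 14]
Visit 11 → queue [8, 7, 14]
Visit 8; enqueue 3 → queue [7, 14, 3]
Visit 7 → queue [14, 3]
Visit 14 → queue [3]
Visit 3 → queue []

15 → 12 → 2 → 1 → 6 → 18 → 13 → 17 → 16 → 5 → 4 → 9 → 10 → 11 → 8 → 7 → 14 → 3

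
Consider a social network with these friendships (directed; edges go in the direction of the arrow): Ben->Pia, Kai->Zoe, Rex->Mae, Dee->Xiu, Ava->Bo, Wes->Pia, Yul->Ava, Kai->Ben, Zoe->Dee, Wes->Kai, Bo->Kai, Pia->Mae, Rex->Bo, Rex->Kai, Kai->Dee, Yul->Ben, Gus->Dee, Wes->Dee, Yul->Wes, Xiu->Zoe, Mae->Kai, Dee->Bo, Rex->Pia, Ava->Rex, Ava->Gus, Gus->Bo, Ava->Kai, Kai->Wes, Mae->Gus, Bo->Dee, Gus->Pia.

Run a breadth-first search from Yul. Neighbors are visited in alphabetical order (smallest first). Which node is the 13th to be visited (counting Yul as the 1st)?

Xiu

Visit Yul; enqueue Ava, Ben, Wes → queue [Ava, Ben, Wes]
Visit Ava; enqueue Bo, Gus, Kai, Rex → queue [Ben, Wes, Bo, Gus, Kai, Rex]
Visit Ben; enqueue Pia → queue [Wes, Bo, Gus, Kai, Rex, Pia]
Visit Wes; enqueue Dee → queue [Bo, Gus, Kai, Rex, Pia, Dee]
Visit Bo → queue [Gus, Kai, Rex, Pia, Dee]
Visit Gus → queue [Kai, Rex, Pia, Dee]
Visit Kai; enqueue Zoe → queue [Rex, Pia, Dee, Zoe]
Visit Rex; enqueue Mae → queue [Pia, Dee, Zoe, Mae]
Visit Pia → queue [Dee, Zoe, Mae]
Visit Dee; enqueue Xiu → queue [Zoe, Mae, Xiu]
Visit Zoe → queue [Mae, Xiu]
Visit Mae → queue [Xiu]
Visit Xiu → queue []

Visit order: Yul, Ava, Ben, Wes, Bo, Gus, Kai, Rex, Pia, Dee, Zoe, Mae, Xiu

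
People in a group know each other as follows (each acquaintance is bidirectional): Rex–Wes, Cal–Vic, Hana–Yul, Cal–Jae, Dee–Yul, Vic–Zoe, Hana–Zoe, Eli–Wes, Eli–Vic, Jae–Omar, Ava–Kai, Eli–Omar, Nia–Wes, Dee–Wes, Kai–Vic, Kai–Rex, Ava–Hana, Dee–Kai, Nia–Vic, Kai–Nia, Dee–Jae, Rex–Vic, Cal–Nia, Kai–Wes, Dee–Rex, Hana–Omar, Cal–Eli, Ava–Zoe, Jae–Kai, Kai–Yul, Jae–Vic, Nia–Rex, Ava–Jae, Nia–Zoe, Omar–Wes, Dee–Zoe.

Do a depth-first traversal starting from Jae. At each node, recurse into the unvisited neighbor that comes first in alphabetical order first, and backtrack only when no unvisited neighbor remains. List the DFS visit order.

Jae → Ava → Hana → Omar → Eli → Cal → Nia → Kai → Dee → Rex → Vic → Zoe → Wes → Yul

Visit Jae
Jae → Ava
Ava → Hana
Hana → Omar
Omar → Eli
Eli → Cal
Cal → Nia
Nia → Kai
Kai → Dee
Dee → Rex
Rex → Vic
Vic → Zoe
Rex → Wes
Dee → Yul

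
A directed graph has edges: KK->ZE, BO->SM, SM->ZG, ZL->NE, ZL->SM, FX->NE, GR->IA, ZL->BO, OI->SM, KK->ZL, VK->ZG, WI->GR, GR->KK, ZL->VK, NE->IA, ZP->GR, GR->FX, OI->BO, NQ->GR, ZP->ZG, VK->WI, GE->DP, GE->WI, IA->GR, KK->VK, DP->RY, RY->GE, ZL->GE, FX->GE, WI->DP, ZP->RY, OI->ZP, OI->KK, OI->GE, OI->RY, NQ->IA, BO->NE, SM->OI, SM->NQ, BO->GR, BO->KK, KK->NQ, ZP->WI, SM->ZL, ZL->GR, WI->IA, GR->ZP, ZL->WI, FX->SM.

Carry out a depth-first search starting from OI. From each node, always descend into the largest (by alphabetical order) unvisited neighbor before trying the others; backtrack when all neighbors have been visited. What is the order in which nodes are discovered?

Visit OI
OI → ZP
ZP → ZG
ZP → WI
WI → IA
IA → GR
GR → KK
KK → ZL
ZL → VK
ZL → SM
SM → NQ
ZL → NE
ZL → GE
GE → DP
DP → RY
ZL → BO
KK → ZE
GR → FX

OI → ZP → ZG → WI → IA → GR → KK → ZL → VK → SM → NQ → NE → GE → DP → RY → BO → ZE → FX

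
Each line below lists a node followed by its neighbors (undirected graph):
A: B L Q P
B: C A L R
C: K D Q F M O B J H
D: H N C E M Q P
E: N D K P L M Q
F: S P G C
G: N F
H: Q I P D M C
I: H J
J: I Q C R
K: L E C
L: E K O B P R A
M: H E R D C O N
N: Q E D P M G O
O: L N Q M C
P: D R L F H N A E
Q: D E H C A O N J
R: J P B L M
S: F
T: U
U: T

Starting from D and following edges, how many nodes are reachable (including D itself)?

19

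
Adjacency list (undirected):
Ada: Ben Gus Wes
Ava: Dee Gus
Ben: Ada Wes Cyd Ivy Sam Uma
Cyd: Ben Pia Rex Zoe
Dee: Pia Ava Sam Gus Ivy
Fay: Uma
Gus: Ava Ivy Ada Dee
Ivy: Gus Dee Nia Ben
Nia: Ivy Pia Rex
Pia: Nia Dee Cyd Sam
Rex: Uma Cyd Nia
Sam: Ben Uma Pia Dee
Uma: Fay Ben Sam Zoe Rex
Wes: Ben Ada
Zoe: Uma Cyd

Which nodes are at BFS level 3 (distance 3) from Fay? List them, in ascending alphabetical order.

Ada, Cyd, Dee, Ivy, Nia, Pia, Wes

Level 0: Fay
Level 1: Uma
Level 2: Ben, Rex, Sam, Zoe
Level 3: Ada, Cyd, Dee, Ivy, Nia, Pia, Wes
Level 4: Ava, Gus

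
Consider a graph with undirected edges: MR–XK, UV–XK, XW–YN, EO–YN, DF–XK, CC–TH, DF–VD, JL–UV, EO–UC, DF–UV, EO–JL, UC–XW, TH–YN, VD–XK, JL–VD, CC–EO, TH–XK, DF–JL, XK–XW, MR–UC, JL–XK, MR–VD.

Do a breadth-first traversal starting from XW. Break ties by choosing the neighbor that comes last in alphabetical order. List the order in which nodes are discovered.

XW -> YN -> XK -> UC -> TH -> EO -> VD -> UV -> MR -> JL -> DF -> CC

Visit XW; enqueue YN, XK, UC → queue [YN, XK, UC]
Visit YN; enqueue TH, EO → queue [XK, UC, TH, EO]
Visit XK; enqueue VD, UV, MR, JL, DF → queue [UC, TH, EO, VD, UV, MR, JL, DF]
Visit UC → queue [TH, EO, VD, UV, MR, JL, DF]
Visit TH; enqueue CC → queue [EO, VD, UV, MR, JL, DF, CC]
Visit EO → queue [VD, UV, MR, JL, DF, CC]
Visit VD → queue [UV, MR, JL, DF, CC]
Visit UV → queue [MR, JL, DF, CC]
Visit MR → queue [JL, DF, CC]
Visit JL → queue [DF, CC]
Visit DF → queue [CC]
Visit CC → queue []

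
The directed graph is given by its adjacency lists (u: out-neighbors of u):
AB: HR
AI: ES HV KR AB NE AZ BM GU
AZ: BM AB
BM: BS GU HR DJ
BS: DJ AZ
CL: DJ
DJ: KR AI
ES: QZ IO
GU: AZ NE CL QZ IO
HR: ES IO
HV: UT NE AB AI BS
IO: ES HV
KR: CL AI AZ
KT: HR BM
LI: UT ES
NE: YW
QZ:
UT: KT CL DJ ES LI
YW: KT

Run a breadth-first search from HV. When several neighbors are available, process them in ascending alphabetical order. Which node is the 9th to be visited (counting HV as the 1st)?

BM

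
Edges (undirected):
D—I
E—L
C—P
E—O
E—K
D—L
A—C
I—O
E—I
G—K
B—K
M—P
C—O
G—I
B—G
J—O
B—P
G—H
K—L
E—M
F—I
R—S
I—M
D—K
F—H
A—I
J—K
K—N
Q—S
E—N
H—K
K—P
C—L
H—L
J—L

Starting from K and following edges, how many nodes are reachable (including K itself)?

BFS from K visits: K, B, D, E, G, H, J, L, N, P, I, M, O, F, C, A
Reachable nodes: 16 of 19 total.

16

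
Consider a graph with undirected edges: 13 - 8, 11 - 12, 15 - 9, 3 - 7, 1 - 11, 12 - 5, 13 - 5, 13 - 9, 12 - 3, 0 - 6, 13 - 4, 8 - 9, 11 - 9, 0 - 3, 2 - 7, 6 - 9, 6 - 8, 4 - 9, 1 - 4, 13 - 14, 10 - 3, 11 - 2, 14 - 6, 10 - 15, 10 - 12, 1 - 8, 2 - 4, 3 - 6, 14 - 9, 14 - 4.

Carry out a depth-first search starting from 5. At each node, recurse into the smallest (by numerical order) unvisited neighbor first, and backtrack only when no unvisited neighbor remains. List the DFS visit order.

5 12 3 0 6 8 1 4 2 7 11 9 13 14 15 10

Visit 5
5 → 12
12 → 3
3 → 0
0 → 6
6 → 8
8 → 1
1 → 4
4 → 2
2 → 7
2 → 11
11 → 9
9 → 13
13 → 14
9 → 15
15 → 10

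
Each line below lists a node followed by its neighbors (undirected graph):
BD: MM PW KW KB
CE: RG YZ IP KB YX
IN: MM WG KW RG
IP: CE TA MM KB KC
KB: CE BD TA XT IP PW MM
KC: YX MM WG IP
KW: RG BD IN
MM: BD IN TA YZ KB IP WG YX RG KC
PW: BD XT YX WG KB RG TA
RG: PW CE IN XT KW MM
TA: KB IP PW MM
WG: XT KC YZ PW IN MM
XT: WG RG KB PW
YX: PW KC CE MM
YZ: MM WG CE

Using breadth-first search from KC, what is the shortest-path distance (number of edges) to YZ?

2

Level 0: KC
Level 1: IP, MM, WG, YX
Level 2: BD, CE, IN, KB, PW, RG, TA, XT, YZ
Level 3: KW
YZ first appears at level 2.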